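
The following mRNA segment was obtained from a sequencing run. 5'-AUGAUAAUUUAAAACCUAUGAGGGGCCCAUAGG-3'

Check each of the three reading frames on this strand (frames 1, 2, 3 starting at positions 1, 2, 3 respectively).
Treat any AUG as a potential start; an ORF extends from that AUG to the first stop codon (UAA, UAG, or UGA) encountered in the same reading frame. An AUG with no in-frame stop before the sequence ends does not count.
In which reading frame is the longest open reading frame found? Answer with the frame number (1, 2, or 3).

3

Frame 1: AUG AUA AUU UAA AAC CUA UGA GGG GCC CAU AGG — AUG at 1, stop UAA at 10 → 12 nt.
Frame 2: UGA UAA UUU AAA ACC UAU GAG GGG CCC AUA — no AUG→stop ORF.
Frame 3: GAU AAU UUA AAA CCU AUG AGG GGC CCA UAG — AUG at 18, stop UAG at 30 → 15 nt.
Longest ORF is 15 nt in frame 3 (positions 18–32).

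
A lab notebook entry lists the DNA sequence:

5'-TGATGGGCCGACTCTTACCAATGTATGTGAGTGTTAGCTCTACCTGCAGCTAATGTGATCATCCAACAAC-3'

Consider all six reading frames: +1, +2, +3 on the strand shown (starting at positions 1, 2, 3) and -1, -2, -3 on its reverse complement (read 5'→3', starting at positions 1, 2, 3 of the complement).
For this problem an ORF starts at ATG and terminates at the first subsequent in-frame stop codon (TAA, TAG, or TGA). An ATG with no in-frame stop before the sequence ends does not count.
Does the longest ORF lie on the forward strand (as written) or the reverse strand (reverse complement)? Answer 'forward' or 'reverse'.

forward

Reverse complement (5'→3'): GTTGTTGGATGATCACATTAGCTGCAGGTAGAGCTAACACTCACATACATTGGTAAGAGTCGGCCCATCA
Frame +1: TGA TGG GCC GAC TCT TAC CAA TGT ATG TGA GTG TTA GCT CTA CCT GCA GCT AAT GTG ATC ATC CAA CAA — ATG at 25, stop TGA at 28 → 6 nt.
Frame +2: GAT GGG CCG ACT CTT ACC AAT GTA TGT GAG TGT TAG CTC TAC CTG CAG CTA ATG TGA TCA TCC AAC AAC — ATG at 53, stop TGA at 56 → 6 nt.
Frame +3: ATG GGC CGA CTC TTA CCA ATG TAT GTG AGT GTT AGC TCT ACC TGC AGC TAA TGT GAT CAT CCA ACA — ATG at 3, stop TAA at 51 → 51 nt; ATG at 21, stop TAA at 51 → 33 nt.
Frame -1: GTT GTT GGA TGA TCA CAT TAG CTG CAG GTA GAG CTA ACA CTC ACA TAC ATT GGT AAG AGT CGG CCC ATC — no ATG→stop ORF.
Frame -2: TTG TTG GAT GAT CAC ATT AGC TGC AGG TAG AGC TAA CAC TCA CAT ACA TTG GTA AGA GTC GGC CCA TCA — no ATG→stop ORF.
Frame -3: TGT TGG ATG ATC ACA TTA GCT GCA GGT AGA GCT AAC ACT CAC ATA CAT TGG TAA GAG TCG GCC CAT — ATG at 9, stop TAA at 54 → 48 nt.
Forward-strand max 51 nt; reverse-strand max 48 nt. The forward strand has the longer ORF.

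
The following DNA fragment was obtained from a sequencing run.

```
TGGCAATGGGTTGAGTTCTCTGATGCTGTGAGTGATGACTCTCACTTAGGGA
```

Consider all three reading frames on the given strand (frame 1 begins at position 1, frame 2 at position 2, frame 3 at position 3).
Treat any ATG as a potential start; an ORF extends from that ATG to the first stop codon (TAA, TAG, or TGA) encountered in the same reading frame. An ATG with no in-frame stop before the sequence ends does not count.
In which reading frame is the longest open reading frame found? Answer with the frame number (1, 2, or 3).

2

Frame 1: TGG CAA TGG GTT GAG TTC TCT GAT GCT GTG AGT GAT GAC TCT CAC TTA GGG — no ATG→stop ORF.
Frame 2: GGC AAT GGG TTG AGT TCT CTG ATG CTG TGA GTG ATG ACT CTC ACT TAG GGA — ATG at 23, stop TGA at 29 → 9 nt; ATG at 35, stop TAG at 47 → 15 nt.
Frame 3: GCA ATG GGT TGA GTT CTC TGA TGC TGT GAG TGA TGA CTC TCA CTT AGG — ATG at 6, stop TGA at 12 → 9 nt.
Longest ORF is 15 nt in frame 2 (positions 35–49).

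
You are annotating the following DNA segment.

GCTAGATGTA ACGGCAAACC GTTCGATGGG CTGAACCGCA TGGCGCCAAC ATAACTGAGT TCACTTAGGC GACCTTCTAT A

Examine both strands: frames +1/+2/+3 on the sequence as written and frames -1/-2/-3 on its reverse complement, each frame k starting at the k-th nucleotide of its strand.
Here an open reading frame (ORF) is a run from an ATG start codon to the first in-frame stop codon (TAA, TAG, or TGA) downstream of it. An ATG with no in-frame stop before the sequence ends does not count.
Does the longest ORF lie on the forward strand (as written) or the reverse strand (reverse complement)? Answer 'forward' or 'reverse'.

Reverse complement (5'→3'): TATAGAAGGTCGCCTAAGTGAACTCAGTTATGTTGGCGCCATGCGGTTCAGCCCATCGAACGGTTTGCCGTTACATCTAGC
Frame +1: GCT AGA TGT AAC GGC AAA CCG TTC GAT GGG CTG AAC CGC ATG GCG CCA ACA TAA CTG AGT TCA CTT AGG CGA CCT TCT ATA — ATG at 40, stop TAA at 52 → 15 nt.
Frame +2: CTA GAT GTA ACG GCA AAC CGT TCG ATG GGC TGA ACC GCA TGG CGC CAA CAT AAC TGA GTT CAC TTA GGC GAC CTT CTA — ATG at 26, stop TGA at 32 → 9 nt.
Frame +3: TAG ATG TAA CGG CAA ACC GTT CGA TGG GCT GAA CCG CAT GGC GCC AAC ATA ACT GAG TTC ACT TAG GCG ACC TTC TAT — ATG at 6, stop TAA at 9 → 6 nt.
Frame -1: TAT AGA AGG TCG CCT AAG TGA ACT CAG TTA TGT TGG CGC CAT GCG GTT CAG CCC ATC GAA CGG TTT GCC GTT ACA TCT AGC — no ATG→stop ORF.
Frame -2: ATA GAA GGT CGC CTA AGT GAA CTC AGT TAT GTT GGC GCC ATG CGG TTC AGC CCA TCG AAC GGT TTG CCG TTA CAT CTA — no ATG→stop ORF.
Frame -3: TAG AAG GTC GCC TAA GTG AAC TCA GTT ATG TTG GCG CCA TGC GGT TCA GCC CAT CGA ACG GTT TGC CGT TAC ATC TAG — ATG at 30, stop TAG at 78 → 51 nt.
Forward-strand max 15 nt; reverse-strand max 51 nt. The reverse strand has the longer ORF.

reverse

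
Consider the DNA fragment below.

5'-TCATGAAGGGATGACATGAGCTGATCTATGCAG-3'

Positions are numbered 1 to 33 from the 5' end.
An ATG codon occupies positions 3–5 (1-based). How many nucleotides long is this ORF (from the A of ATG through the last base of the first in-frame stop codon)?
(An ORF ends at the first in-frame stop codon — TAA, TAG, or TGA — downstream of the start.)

12

Codons from position 3: ATG (3–5), AAG (6–8), GGA (9–11), TGA (12–14).
TGA is the first in-frame stop; ORF spans 3–14, 12 nucleotides.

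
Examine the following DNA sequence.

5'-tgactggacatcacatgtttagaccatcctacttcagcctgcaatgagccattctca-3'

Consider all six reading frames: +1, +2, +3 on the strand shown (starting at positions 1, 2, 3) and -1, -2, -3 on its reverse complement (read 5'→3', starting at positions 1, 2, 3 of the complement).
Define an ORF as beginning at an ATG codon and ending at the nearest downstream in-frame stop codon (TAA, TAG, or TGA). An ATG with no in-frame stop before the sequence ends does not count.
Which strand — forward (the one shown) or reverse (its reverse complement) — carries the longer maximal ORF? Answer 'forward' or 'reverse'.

Reverse complement (5'→3'): TGAGAATGGCTCATTGCAGGCTGAAGTAGGATGGTCTAAACATGTGATGTCCAGTCA
Frame +1: TGA CTG GAC ATC ACA TGT TTA GAC CAT CCT ACT TCA GCC TGC AAT GAG CCA TTC TCA — no ATG→stop ORF.
Frame +2: GAC TGG ACA TCA CAT GTT TAG ACC ATC CTA CTT CAG CCT GCA ATG AGC CAT TCT — no ATG→stop ORF.
Frame +3: ACT GGA CAT CAC ATG TTT AGA CCA TCC TAC TTC AGC CTG CAA TGA GCC ATT CTC — ATG at 15, stop TGA at 45 → 33 nt.
Frame -1: TGA GAA TGG CTC ATT GCA GGC TGA AGT AGG ATG GTC TAA ACA TGT GAT GTC CAG TCA — ATG at 31, stop TAA at 37 → 9 nt.
Frame -2: GAG AAT GGC TCA TTG CAG GCT GAA GTA GGA TGG TCT AAA CAT GTG ATG TCC AGT — no ATG→stop ORF.
Frame -3: AGA ATG GCT CAT TGC AGG CTG AAG TAG GAT GGT CTA AAC ATG TGA TGT CCA GTC — ATG at 6, stop TAG at 27 → 24 nt; ATG at 42, stop TGA at 45 → 6 nt.
Forward-strand max 33 nt; reverse-strand max 24 nt. The forward strand has the longer ORF.

forward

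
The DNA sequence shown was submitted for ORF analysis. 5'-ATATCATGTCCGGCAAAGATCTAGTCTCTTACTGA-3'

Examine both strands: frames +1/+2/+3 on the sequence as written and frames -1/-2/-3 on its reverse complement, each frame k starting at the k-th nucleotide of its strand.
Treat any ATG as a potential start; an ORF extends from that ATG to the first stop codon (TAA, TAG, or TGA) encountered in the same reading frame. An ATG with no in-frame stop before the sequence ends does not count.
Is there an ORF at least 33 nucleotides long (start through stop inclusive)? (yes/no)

no

Reverse complement (5'→3'): TCAGTAAGAGACTAGATCTTTGCCGGACATGATAT
Frame +1: ATA TCA TGT CCG GCA AAG ATC TAG TCT CTT ACT — no ATG→stop ORF.
Frame +2: TAT CAT GTC CGG CAA AGA TCT AGT CTC TTA CTG — no ATG→stop ORF.
Frame +3: ATC ATG TCC GGC AAA GAT CTA GTC TCT TAC TGA — ATG at 6, stop TGA at 33 → 30 nt.
Frame -1: TCA GTA AGA GAC TAG ATC TTT GCC GGA CAT GAT — no ATG→stop ORF.
Frame -2: CAG TAA GAG ACT AGA TCT TTG CCG GAC ATG ATA — no ATG→stop ORF.
Frame -3: AGT AAG AGA CTA GAT CTT TGC CGG ACA TGA TAT — no ATG→stop ORF.
Largest ORF found is 30 nucleotides < 33, so no.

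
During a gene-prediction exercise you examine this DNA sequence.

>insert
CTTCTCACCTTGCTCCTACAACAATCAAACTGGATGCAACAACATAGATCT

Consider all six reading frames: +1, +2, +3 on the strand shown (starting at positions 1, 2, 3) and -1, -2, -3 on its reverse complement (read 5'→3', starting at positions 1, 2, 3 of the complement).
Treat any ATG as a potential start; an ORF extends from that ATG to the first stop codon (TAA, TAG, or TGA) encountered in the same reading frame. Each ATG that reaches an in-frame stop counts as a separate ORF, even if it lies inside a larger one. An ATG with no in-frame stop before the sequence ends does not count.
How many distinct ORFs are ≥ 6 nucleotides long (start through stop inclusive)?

1

Reverse complement (5'→3'): AGATCTATGTTGTTGCATCCAGTTTGATTGTTGTAGGAGCAAGGTGAGAAG
Frame +1: CTT CTC ACC TTG CTC CTA CAA CAA TCA AAC TGG ATG CAA CAA CAT AGA TCT — no ATG→stop ORF.
Frame +2: TTC TCA CCT TGC TCC TAC AAC AAT CAA ACT GGA TGC AAC AAC ATA GAT — no ATG→stop ORF.
Frame +3: TCT CAC CTT GCT CCT ACA ACA ATC AAA CTG GAT GCA ACA ACA TAG ATC — no ATG→stop ORF.
Frame -1: AGA TCT ATG TTG TTG CAT CCA GTT TGA TTG TTG TAG GAG CAA GGT GAG AAG — ATG at 7, stop TGA at 25 → 21 nt.
Frame -2: GAT CTA TGT TGT TGC ATC CAG TTT GAT TGT TGT AGG AGC AAG GTG AGA — no ATG→stop ORF.
Frame -3: ATC TAT GTT GTT GCA TCC AGT TTG ATT GTT GTA GGA GCA AGG TGA GAA — no ATG→stop ORF.
ORFs ≥ 6 nucleotides: frame -1 7–27 (21 nucleotides). Count = 1.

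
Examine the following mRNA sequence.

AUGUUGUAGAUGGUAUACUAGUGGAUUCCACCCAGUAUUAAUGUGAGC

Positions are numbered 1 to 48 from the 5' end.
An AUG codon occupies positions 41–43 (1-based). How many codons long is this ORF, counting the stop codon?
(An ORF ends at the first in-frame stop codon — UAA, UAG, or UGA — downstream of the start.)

2

Codons from position 41: AUG (41–43), UGA (44–46).
UGA is the first in-frame stop; that's 2 codons including the stop.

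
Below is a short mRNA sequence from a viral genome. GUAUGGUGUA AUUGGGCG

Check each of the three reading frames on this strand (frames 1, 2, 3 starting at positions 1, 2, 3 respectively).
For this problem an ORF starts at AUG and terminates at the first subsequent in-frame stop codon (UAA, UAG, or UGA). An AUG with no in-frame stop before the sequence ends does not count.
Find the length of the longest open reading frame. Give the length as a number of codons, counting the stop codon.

Frame 1: GUA UGG UGU AAU UGG GCG — no AUG→stop ORF.
Frame 2: UAU GGU GUA AUU GGG — no AUG→stop ORF.
Frame 3: AUG GUG UAA UUG GGC — AUG at 3, stop UAA at 9 → 9 nt.
Longest: frame 3, positions 3–11, 9 nt = 3 codons = 2 aa. → 3 codons.

3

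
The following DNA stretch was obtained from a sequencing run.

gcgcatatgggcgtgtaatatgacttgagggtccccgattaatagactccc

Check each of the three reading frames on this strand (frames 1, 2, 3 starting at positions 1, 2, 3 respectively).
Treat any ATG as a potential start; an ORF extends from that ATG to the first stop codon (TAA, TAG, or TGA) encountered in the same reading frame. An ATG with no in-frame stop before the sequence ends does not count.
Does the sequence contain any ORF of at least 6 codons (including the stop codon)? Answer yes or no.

Frame 1: GCG CAT ATG GGC GTG TAA TAT GAC TTG AGG GTC CCC GAT TAA TAG ACT CCC — ATG at 7, stop TAA at 16 → 12 nt.
Frame 2: CGC ATA TGG GCG TGT AAT ATG ACT TGA GGG TCC CCG ATT AAT AGA CTC — ATG at 20, stop TGA at 26 → 9 nt.
Frame 3: GCA TAT GGG CGT GTA ATA TGA CTT GAG GGT CCC CGA TTA ATA GAC TCC — no ATG→stop ORF.
Largest ORF found is 4 codons < 6, so no.

no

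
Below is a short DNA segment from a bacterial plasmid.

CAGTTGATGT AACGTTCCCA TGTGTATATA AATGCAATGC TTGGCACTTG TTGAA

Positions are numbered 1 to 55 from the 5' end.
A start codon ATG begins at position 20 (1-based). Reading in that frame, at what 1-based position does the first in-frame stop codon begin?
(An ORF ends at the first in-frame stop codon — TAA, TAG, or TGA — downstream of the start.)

29

Codons from position 20: ATG (20–22), TGT (23–25), ATA (26–28), TAA (29–31).
TAA is a stop codon; it begins at position 29.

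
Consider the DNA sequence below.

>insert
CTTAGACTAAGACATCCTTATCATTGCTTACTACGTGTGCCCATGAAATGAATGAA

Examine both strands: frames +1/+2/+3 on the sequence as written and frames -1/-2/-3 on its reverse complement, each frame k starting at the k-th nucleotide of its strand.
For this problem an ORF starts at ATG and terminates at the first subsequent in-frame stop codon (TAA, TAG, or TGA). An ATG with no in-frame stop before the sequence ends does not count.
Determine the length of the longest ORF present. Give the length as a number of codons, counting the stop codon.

8

Reverse complement (5'→3'): TTCATTCATTTCATGGGCACACGTAGTAAGCAATGATAAGGATGTCTTAGTCTAAG
Frame +1: CTT AGA CTA AGA CAT CCT TAT CAT TGC TTA CTA CGT GTG CCC ATG AAA TGA ATG — ATG at 43, stop TGA at 49 → 9 nt.
Frame +2: TTA GAC TAA GAC ATC CTT ATC ATT GCT TAC TAC GTG TGC CCA TGA AAT GAA TGA — no ATG→stop ORF.
Frame +3: TAG ACT AAG ACA TCC TTA TCA TTG CTT ACT ACG TGT GCC CAT GAA ATG AAT GAA — no ATG→stop ORF.
Frame -1: TTC ATT CAT TTC ATG GGC ACA CGT AGT AAG CAA TGA TAA GGA TGT CTT AGT CTA — ATG at 13, stop TGA at 34 → 24 nt.
Frame -2: TCA TTC ATT TCA TGG GCA CAC GTA GTA AGC AAT GAT AAG GAT GTC TTA GTC TAA — no ATG→stop ORF.
Frame -3: CAT TCA TTT CAT GGG CAC ACG TAG TAA GCA ATG ATA AGG ATG TCT TAG TCT AAG — ATG at 33, stop TAG at 48 → 18 nt; ATG at 42, stop TAG at 48 → 9 nt.
Longest: frame -1, positions 13–36, 24 nt = 8 codons = 7 aa. → 8 codons.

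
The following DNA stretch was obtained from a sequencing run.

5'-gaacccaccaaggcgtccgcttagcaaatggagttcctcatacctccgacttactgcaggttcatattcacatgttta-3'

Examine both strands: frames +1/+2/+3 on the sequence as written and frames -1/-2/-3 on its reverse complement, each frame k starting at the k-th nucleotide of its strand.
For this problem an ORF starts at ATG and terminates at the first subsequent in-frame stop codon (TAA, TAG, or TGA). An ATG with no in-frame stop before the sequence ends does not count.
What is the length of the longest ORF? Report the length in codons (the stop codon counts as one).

7

Reverse complement (5'→3'): TAAACATGTGAATATGAACCTGCAGTAAGTCGGAGGTATGAGGAACTCCATTTGCTAAGCGGACGCCTTGGTGGGTTC
Frame +1: GAA CCC ACC AAG GCG TCC GCT TAG CAA ATG GAG TTC CTC ATA CCT CCG ACT TAC TGC AGG TTC ATA TTC ACA TGT TTA — no ATG→stop ORF.
Frame +2: AAC CCA CCA AGG CGT CCG CTT AGC AAA TGG AGT TCC TCA TAC CTC CGA CTT ACT GCA GGT TCA TAT TCA CAT GTT — no ATG→stop ORF.
Frame +3: ACC CAC CAA GGC GTC CGC TTA GCA AAT GGA GTT CCT CAT ACC TCC GAC TTA CTG CAG GTT CAT ATT CAC ATG TTT — no ATG→stop ORF.
Frame -1: TAA ACA TGT GAA TAT GAA CCT GCA GTA AGT CGG AGG TAT GAG GAA CTC CAT TTG CTA AGC GGA CGC CTT GGT GGG TTC — no ATG→stop ORF.
Frame -2: AAA CAT GTG AAT ATG AAC CTG CAG TAA GTC GGA GGT ATG AGG AAC TCC ATT TGC TAA GCG GAC GCC TTG GTG GGT — ATG at 14, stop TAA at 26 → 15 nt; ATG at 38, stop TAA at 56 → 21 nt.
Frame -3: AAC ATG TGA ATA TGA ACC TGC AGT AAG TCG GAG GTA TGA GGA ACT CCA TTT GCT AAG CGG ACG CCT TGG TGG GTT — ATG at 6, stop TGA at 9 → 6 nt.
Longest: frame -2, positions 38–58, 21 nt = 7 codons = 6 aa. → 7 codons.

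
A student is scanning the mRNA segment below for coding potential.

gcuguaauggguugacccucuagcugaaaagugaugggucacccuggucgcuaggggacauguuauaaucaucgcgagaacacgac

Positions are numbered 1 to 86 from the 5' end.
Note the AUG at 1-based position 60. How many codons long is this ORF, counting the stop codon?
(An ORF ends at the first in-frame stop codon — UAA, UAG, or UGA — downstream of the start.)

Codons from position 60: AUG (60–62), UUA (63–65), UAA (66–68).
UAA is the first in-frame stop; that's 3 codons including the stop.

3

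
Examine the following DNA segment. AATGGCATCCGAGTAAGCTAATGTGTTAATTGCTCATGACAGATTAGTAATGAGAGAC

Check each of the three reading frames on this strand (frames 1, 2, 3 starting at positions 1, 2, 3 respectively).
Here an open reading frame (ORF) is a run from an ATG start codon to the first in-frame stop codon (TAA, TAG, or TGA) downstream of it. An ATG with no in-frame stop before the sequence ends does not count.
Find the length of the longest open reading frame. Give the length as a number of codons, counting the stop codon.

5

Frame 1: AAT GGC ATC CGA GTA AGC TAA TGT GTT AAT TGC TCA TGA CAG ATT AGT AAT GAG AGA — no ATG→stop ORF.
Frame 2: ATG GCA TCC GAG TAA GCT AAT GTG TTA ATT GCT CAT GAC AGA TTA GTA ATG AGA GAC — ATG at 2, stop TAA at 14 → 15 nt.
Frame 3: TGG CAT CCG AGT AAG CTA ATG TGT TAA TTG CTC ATG ACA GAT TAG TAA TGA GAG — ATG at 21, stop TAA at 27 → 9 nt; ATG at 36, stop TAG at 45 → 12 nt.
Longest: frame 2, positions 2–16, 15 nt = 5 codons = 4 aa. → 5 codons.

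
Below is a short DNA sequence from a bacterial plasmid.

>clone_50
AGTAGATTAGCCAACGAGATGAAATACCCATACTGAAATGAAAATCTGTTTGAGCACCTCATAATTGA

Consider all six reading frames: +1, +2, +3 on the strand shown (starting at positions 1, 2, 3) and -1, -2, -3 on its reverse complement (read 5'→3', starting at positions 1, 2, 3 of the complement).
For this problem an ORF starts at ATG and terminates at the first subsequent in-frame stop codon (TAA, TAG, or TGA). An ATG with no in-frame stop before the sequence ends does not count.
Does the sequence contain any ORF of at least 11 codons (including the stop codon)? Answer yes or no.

no

Reverse complement (5'→3'): TCAATTATGAGGTGCTCAAACAGATTTTCATTTCAGTATGGGTATTTCATCTCGTTGGCTAATCTACT
Frame +1: AGT AGA TTA GCC AAC GAG ATG AAA TAC CCA TAC TGA AAT GAA AAT CTG TTT GAG CAC CTC ATA ATT — ATG at 19, stop TGA at 34 → 18 nt.
Frame +2: GTA GAT TAG CCA ACG AGA TGA AAT ACC CAT ACT GAA ATG AAA ATC TGT TTG AGC ACC TCA TAA TTG — ATG at 38, stop TAA at 62 → 27 nt.
Frame +3: TAG ATT AGC CAA CGA GAT GAA ATA CCC ATA CTG AAA TGA AAA TCT GTT TGA GCA CCT CAT AAT TGA — no ATG→stop ORF.
Frame -1: TCA ATT ATG AGG TGC TCA AAC AGA TTT TCA TTT CAG TAT GGG TAT TTC ATC TCG TTG GCT AAT CTA — no ATG→stop ORF.
Frame -2: CAA TTA TGA GGT GCT CAA ACA GAT TTT CAT TTC AGT ATG GGT ATT TCA TCT CGT TGG CTA ATC TAC — no ATG→stop ORF.
Frame -3: AAT TAT GAG GTG CTC AAA CAG ATT TTC ATT TCA GTA TGG GTA TTT CAT CTC GTT GGC TAA TCT ACT — no ATG→stop ORF.
Largest ORF found is 9 codons < 11, so no.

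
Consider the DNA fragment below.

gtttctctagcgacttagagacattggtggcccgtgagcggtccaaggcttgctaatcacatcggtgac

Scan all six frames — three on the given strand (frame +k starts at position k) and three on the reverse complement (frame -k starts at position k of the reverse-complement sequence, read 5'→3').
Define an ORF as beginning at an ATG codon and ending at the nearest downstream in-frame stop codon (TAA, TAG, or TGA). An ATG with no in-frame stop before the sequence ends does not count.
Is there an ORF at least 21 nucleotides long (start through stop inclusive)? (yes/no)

no

Reverse complement (5'→3'): GTCACCGATGTGATTAGCAAGCCTTGGACCGCTCACGGGCCACCAATGTCTCTAAGTCGCTAGAGAAAC
Frame +1: GTT TCT CTA GCG ACT TAG AGA CAT TGG TGG CCC GTG AGC GGT CCA AGG CTT GCT AAT CAC ATC GGT GAC — no ATG→stop ORF.
Frame +2: TTT CTC TAG CGA CTT AGA GAC ATT GGT GGC CCG TGA GCG GTC CAA GGC TTG CTA ATC ACA TCG GTG — no ATG→stop ORF.
Frame +3: TTC TCT AGC GAC TTA GAG ACA TTG GTG GCC CGT GAG CGG TCC AAG GCT TGC TAA TCA CAT CGG TGA — no ATG→stop ORF.
Frame -1: GTC ACC GAT GTG ATT AGC AAG CCT TGG ACC GCT CAC GGG CCA CCA ATG TCT CTA AGT CGC TAG AGA AAC — ATG at 46, stop TAG at 61 → 18 nt.
Frame -2: TCA CCG ATG TGA TTA GCA AGC CTT GGA CCG CTC ACG GGC CAC CAA TGT CTC TAA GTC GCT AGA GAA — ATG at 8, stop TGA at 11 → 6 nt.
Frame -3: CAC CGA TGT GAT TAG CAA GCC TTG GAC CGC TCA CGG GCC ACC AAT GTC TCT AAG TCG CTA GAG AAA — no ATG→stop ORF.
Largest ORF found is 18 nucleotides < 21, so no.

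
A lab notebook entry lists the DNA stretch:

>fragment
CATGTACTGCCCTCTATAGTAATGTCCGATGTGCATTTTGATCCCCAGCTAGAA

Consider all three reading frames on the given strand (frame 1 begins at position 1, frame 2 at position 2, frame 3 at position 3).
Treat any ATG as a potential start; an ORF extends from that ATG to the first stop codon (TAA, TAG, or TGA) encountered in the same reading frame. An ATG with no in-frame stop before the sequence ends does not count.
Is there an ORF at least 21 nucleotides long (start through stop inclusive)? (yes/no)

yes

Frame 1: CAT GTA CTG CCC TCT ATA GTA ATG TCC GAT GTG CAT TTT GAT CCC CAG CTA GAA — no ATG→stop ORF.
Frame 2: ATG TAC TGC CCT CTA TAG TAA TGT CCG ATG TGC ATT TTG ATC CCC AGC TAG — ATG at 2, stop TAG at 17 → 18 nt; ATG at 29, stop TAG at 50 → 24 nt.
Frame 3: TGT ACT GCC CTC TAT AGT AAT GTC CGA TGT GCA TTT TGA TCC CCA GCT AGA — no ATG→stop ORF.
Frame 2 has an ORF of 24 nucleotides (positions 29–52) ≥ 21, so yes.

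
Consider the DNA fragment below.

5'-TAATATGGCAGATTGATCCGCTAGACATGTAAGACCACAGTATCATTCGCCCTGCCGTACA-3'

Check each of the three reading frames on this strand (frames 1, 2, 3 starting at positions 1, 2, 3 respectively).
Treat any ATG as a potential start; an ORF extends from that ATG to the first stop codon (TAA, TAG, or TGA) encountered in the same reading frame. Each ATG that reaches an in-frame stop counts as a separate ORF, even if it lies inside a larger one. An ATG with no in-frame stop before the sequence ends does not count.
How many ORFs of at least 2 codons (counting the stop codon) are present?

2

Frame 1: TAA TAT GGC AGA TTG ATC CGC TAG ACA TGT AAG ACC ACA GTA TCA TTC GCC CTG CCG TAC — no ATG→stop ORF.
Frame 2: AAT ATG GCA GAT TGA TCC GCT AGA CAT GTA AGA CCA CAG TAT CAT TCG CCC TGC CGT ACA — ATG at 5, stop TGA at 14 → 12 nt.
Frame 3: ATA TGG CAG ATT GAT CCG CTA GAC ATG TAA GAC CAC AGT ATC ATT CGC CCT GCC GTA — ATG at 27, stop TAA at 30 → 6 nt.
ORFs ≥ 2 codons: frame 2 5–16 (4 codons), frame 3 27–32 (2 codons). Count = 2.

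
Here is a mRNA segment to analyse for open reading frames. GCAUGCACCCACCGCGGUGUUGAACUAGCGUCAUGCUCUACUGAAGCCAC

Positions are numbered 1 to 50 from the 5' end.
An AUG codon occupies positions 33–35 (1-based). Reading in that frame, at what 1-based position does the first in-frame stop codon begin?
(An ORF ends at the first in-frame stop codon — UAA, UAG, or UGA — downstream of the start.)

42

Codons from position 33: AUG (33–35), CUC (36–38), UAC (39–41), UGA (42–44).
UGA is a stop codon; it begins at position 42.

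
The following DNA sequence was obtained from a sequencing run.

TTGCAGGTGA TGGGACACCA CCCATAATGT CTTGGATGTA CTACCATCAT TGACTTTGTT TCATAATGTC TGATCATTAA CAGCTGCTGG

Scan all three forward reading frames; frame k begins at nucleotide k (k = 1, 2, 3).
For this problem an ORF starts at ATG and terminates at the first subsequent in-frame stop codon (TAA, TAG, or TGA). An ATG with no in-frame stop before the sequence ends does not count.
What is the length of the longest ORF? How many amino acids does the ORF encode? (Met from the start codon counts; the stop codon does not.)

8

Frame 1: TTG CAG GTG ATG GGA CAC CAC CCA TAA TGT CTT GGA TGT ACT ACC ATC ATT GAC TTT GTT TCA TAA TGT CTG ATC ATT AAC AGC TGC TGG — ATG at 10, stop TAA at 25 → 18 nt.
Frame 2: TGC AGG TGA TGG GAC ACC ACC CAT AAT GTC TTG GAT GTA CTA CCA TCA TTG ACT TTG TTT CAT AAT GTC TGA TCA TTA ACA GCT GCT — no ATG→stop ORF.
Frame 3: GCA GGT GAT GGG ACA CCA CCC ATA ATG TCT TGG ATG TAC TAC CAT CAT TGA CTT TGT TTC ATA ATG TCT GAT CAT TAA CAG CTG CTG — ATG at 27, stop TGA at 51 → 27 nt; ATG at 36, stop TGA at 51 → 18 nt; ATG at 66, stop TAA at 78 → 15 nt.
Longest: frame 3, positions 27–53, 27 nt = 9 codons = 8 aa. → 8 amino acids.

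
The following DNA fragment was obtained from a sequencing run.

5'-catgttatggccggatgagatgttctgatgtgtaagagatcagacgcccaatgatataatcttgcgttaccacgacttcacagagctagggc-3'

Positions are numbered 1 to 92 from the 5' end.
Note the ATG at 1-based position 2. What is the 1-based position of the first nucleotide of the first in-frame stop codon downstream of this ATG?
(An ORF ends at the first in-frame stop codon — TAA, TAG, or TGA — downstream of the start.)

Codons from position 2: ATG (2–4), TTA (5–7), TGG (8–10), CCG (11–13), GAT (14–16), GAG (17–19), ATG (20–22), TTC (23–25), TGA (26–28).
TGA is a stop codon; it begins at position 26.

26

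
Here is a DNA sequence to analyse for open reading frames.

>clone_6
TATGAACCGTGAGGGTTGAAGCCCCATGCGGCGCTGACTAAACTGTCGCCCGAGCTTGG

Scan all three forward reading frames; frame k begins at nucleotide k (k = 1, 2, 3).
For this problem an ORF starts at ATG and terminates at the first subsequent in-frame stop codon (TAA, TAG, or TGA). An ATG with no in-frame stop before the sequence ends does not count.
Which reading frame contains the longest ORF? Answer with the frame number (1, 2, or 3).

2

Frame 1: TAT GAA CCG TGA GGG TTG AAG CCC CAT GCG GCG CTG ACT AAA CTG TCG CCC GAG CTT — no ATG→stop ORF.
Frame 2: ATG AAC CGT GAG GGT TGA AGC CCC ATG CGG CGC TGA CTA AAC TGT CGC CCG AGC TTG — ATG at 2, stop TGA at 17 → 18 nt; ATG at 26, stop TGA at 35 → 12 nt.
Frame 3: TGA ACC GTG AGG GTT GAA GCC CCA TGC GGC GCT GAC TAA ACT GTC GCC CGA GCT TGG — no ATG→stop ORF.
Longest ORF is 18 nt in frame 2 (positions 2–19).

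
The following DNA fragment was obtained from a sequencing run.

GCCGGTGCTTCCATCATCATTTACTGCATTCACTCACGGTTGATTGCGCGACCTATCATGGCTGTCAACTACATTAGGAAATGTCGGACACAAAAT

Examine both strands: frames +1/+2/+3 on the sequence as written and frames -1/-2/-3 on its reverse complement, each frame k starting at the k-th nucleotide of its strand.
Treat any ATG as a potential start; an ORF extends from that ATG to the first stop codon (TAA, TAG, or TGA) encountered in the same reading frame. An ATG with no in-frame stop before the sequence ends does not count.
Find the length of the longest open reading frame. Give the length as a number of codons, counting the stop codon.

Reverse complement (5'→3'): ATTTTGTGTCCGACATTTCCTAATGTAGTTGACAGCCATGATAGGTCGCGCAATCAACCGTGAGTGAATGCAGTAAATGATGATGGAAGCACCGGC
Frame +1: GCC GGT GCT TCC ATC ATC ATT TAC TGC ATT CAC TCA CGG TTG ATT GCG CGA CCT ATC ATG GCT GTC AAC TAC ATT AGG AAA TGT CGG ACA CAA AAT — no ATG→stop ORF.
Frame +2: CCG GTG CTT CCA TCA TCA TTT ACT GCA TTC ACT CAC GGT TGA TTG CGC GAC CTA TCA TGG CTG TCA ACT ACA TTA GGA AAT GTC GGA CAC AAA — no ATG→stop ORF.
Frame +3: CGG TGC TTC CAT CAT CAT TTA CTG CAT TCA CTC ACG GTT GAT TGC GCG ACC TAT CAT GGC TGT CAA CTA CAT TAG GAA ATG TCG GAC ACA AAA — no ATG→stop ORF.
Frame -1: ATT TTG TGT CCG ACA TTT CCT AAT GTA GTT GAC AGC CAT GAT AGG TCG CGC AAT CAA CCG TGA GTG AAT GCA GTA AAT GAT GAT GGA AGC ACC GGC — no ATG→stop ORF.
Frame -2: TTT TGT GTC CGA CAT TTC CTA ATG TAG TTG ACA GCC ATG ATA GGT CGC GCA ATC AAC CGT GAG TGA ATG CAG TAA ATG ATG ATG GAA GCA CCG — ATG at 23, stop TAG at 26 → 6 nt; ATG at 38, stop TGA at 65 → 30 nt; ATG at 68, stop TAA at 74 → 9 nt.
Frame -3: TTT GTG TCC GAC ATT TCC TAA TGT AGT TGA CAG CCA TGA TAG GTC GCG CAA TCA ACC GTG AGT GAA TGC AGT AAA TGA TGA TGG AAG CAC CGG — no ATG→stop ORF.
Longest: frame -2, positions 38–67, 30 nt = 10 codons = 9 aa. → 10 codons.

10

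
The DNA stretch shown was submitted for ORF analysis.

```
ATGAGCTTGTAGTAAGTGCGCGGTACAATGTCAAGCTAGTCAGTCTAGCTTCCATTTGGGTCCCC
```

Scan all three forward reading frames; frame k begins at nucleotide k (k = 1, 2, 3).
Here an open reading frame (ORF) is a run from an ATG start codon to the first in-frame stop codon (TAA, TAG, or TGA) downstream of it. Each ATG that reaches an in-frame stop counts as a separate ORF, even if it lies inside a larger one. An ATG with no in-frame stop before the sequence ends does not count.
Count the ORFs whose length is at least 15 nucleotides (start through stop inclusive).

0

Frame 1: ATG AGC TTG TAG TAA GTG CGC GGT ACA ATG TCA AGC TAG TCA GTC TAG CTT CCA TTT GGG TCC — ATG at 1, stop TAG at 10 → 12 nt; ATG at 28, stop TAG at 37 → 12 nt.
Frame 2: TGA GCT TGT AGT AAG TGC GCG GTA CAA TGT CAA GCT AGT CAG TCT AGC TTC CAT TTG GGT CCC — no ATG→stop ORF.
Frame 3: GAG CTT GTA GTA AGT GCG CGG TAC AAT GTC AAG CTA GTC AGT CTA GCT TCC ATT TGG GTC CCC — no ATG→stop ORF.
No ORF reaches 15 nucleotides. Count = 0.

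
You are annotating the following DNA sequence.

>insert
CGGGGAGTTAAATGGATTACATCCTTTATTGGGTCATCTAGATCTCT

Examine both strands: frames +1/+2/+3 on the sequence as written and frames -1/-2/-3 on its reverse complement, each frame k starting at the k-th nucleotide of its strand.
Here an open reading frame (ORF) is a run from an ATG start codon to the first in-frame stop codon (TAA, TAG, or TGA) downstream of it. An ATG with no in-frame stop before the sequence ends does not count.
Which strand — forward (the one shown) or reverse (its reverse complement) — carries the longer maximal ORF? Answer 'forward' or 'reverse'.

forward

Reverse complement (5'→3'): AGAGATCTAGATGACCCAATAAAGGATGTAATCCATTTAACTCCCCG
Frame +1: CGG GGA GTT AAA TGG ATT ACA TCC TTT ATT GGG TCA TCT AGA TCT — no ATG→stop ORF.
Frame +2: GGG GAG TTA AAT GGA TTA CAT CCT TTA TTG GGT CAT CTA GAT CTC — no ATG→stop ORF.
Frame +3: GGG AGT TAA ATG GAT TAC ATC CTT TAT TGG GTC ATC TAG ATC TCT — ATG at 12, stop TAG at 39 → 30 nt.
Frame -1: AGA GAT CTA GAT GAC CCA ATA AAG GAT GTA ATC CAT TTA ACT CCC — no ATG→stop ORF.
Frame -2: GAG ATC TAG ATG ACC CAA TAA AGG ATG TAA TCC ATT TAA CTC CCC — ATG at 11, stop TAA at 20 → 12 nt; ATG at 26, stop TAA at 29 → 6 nt.
Frame -3: AGA TCT AGA TGA CCC AAT AAA GGA TGT AAT CCA TTT AAC TCC CCG — no ATG→stop ORF.
Forward-strand max 30 nt; reverse-strand max 12 nt. The forward strand has the longer ORF.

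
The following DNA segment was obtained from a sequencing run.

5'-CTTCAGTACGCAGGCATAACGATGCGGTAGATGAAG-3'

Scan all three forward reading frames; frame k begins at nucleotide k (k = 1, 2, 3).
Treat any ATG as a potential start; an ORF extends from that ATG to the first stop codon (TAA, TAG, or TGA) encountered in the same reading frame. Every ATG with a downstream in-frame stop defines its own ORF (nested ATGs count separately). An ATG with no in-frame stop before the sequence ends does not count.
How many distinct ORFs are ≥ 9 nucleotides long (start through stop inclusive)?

Frame 1: CTT CAG TAC GCA GGC ATA ACG ATG CGG TAG ATG AAG — ATG at 22, stop TAG at 28 → 9 nt.
Frame 2: TTC AGT ACG CAG GCA TAA CGA TGC GGT AGA TGA — no ATG→stop ORF.
Frame 3: TCA GTA CGC AGG CAT AAC GAT GCG GTA GAT GAA — no ATG→stop ORF.
ORFs ≥ 9 nucleotides: frame 1 22–30 (9 nucleotides). Count = 1.

1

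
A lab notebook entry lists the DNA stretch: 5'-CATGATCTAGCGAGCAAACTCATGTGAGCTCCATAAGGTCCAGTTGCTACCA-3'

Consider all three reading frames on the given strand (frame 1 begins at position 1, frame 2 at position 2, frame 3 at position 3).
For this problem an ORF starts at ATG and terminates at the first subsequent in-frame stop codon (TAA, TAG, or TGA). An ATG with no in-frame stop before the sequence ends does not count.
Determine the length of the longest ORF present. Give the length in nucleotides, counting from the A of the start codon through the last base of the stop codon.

9

Frame 1: CAT GAT CTA GCG AGC AAA CTC ATG TGA GCT CCA TAA GGT CCA GTT GCT ACC — ATG at 22, stop TGA at 25 → 6 nt.
Frame 2: ATG ATC TAG CGA GCA AAC TCA TGT GAG CTC CAT AAG GTC CAG TTG CTA CCA — ATG at 2, stop TAG at 8 → 9 nt.
Frame 3: TGA TCT AGC GAG CAA ACT CAT GTG AGC TCC ATA AGG TCC AGT TGC TAC — no ATG→stop ORF.
Longest: frame 2, positions 2–10, 9 nt = 3 codons = 2 aa. → 9 nucleotides.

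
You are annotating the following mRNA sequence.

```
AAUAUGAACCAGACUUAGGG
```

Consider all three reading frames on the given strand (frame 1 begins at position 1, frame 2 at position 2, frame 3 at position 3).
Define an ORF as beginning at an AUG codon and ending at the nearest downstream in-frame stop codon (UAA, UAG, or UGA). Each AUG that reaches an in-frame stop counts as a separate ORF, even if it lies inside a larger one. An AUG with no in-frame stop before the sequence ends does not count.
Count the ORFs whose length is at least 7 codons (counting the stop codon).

Frame 1: AAU AUG AAC CAG ACU UAG — AUG at 4, stop UAG at 16 → 15 nt.
Frame 2: AUA UGA ACC AGA CUU AGG — no AUG→stop ORF.
Frame 3: UAU GAA CCA GAC UUA GGG — no AUG→stop ORF.
No ORF reaches 7 codons. Count = 0.

0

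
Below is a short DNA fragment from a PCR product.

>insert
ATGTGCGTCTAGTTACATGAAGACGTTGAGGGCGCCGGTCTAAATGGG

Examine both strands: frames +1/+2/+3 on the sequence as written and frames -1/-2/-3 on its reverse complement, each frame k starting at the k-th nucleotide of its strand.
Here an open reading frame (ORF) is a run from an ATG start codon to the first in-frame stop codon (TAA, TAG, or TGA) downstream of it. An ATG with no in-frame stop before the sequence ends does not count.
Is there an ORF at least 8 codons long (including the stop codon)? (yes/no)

Reverse complement (5'→3'): CCCATTTAGACCGGCGCCCTCAACGTCTTCATGTAACTAGACGCACAT
Frame +1: ATG TGC GTC TAG TTA CAT GAA GAC GTT GAG GGC GCC GGT CTA AAT GGG — ATG at 1, stop TAG at 10 → 12 nt.
Frame +2: TGT GCG TCT AGT TAC ATG AAG ACG TTG AGG GCG CCG GTC TAA ATG — ATG at 17, stop TAA at 41 → 27 nt.
Frame +3: GTG CGT CTA GTT ACA TGA AGA CGT TGA GGG CGC CGG TCT AAA TGG — no ATG→stop ORF.
Frame -1: CCC ATT TAG ACC GGC GCC CTC AAC GTC TTC ATG TAA CTA GAC GCA CAT — ATG at 31, stop TAA at 34 → 6 nt.
Frame -2: CCA TTT AGA CCG GCG CCC TCA ACG TCT TCA TGT AAC TAG ACG CAC — no ATG→stop ORF.
Frame -3: CAT TTA GAC CGG CGC CCT CAA CGT CTT CAT GTA ACT AGA CGC ACA — no ATG→stop ORF.
Frame +2 has an ORF of 9 codons (positions 17–43) ≥ 8, so yes.

yes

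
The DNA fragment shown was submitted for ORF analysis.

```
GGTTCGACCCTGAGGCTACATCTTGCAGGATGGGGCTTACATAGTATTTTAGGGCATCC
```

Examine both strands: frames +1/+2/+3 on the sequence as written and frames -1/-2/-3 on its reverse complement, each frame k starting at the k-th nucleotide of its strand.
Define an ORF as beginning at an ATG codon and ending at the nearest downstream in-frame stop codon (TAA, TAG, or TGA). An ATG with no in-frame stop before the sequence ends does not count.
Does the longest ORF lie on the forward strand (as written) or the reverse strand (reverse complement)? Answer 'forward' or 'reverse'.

Reverse complement (5'→3'): GGATGCCCTAAAATACTATGTAAGCCCCATCCTGCAAGATGTAGCCTCAGGGTCGAACC
Frame +1: GGT TCG ACC CTG AGG CTA CAT CTT GCA GGA TGG GGC TTA CAT AGT ATT TTA GGG CAT — no ATG→stop ORF.
Frame +2: GTT CGA CCC TGA GGC TAC ATC TTG CAG GAT GGG GCT TAC ATA GTA TTT TAG GGC ATC — no ATG→stop ORF.
Frame +3: TTC GAC CCT GAG GCT ACA TCT TGC AGG ATG GGG CTT ACA TAG TAT TTT AGG GCA TCC — ATG at 30, stop TAG at 42 → 15 nt.
Frame -1: GGA TGC CCT AAA ATA CTA TGT AAG CCC CAT CCT GCA AGA TGT AGC CTC AGG GTC GAA — no ATG→stop ORF.
Frame -2: GAT GCC CTA AAA TAC TAT GTA AGC CCC ATC CTG CAA GAT GTA GCC TCA GGG TCG AAC — no ATG→stop ORF.
Frame -3: ATG CCC TAA AAT ACT ATG TAA GCC CCA TCC TGC AAG ATG TAG CCT CAG GGT CGA ACC — ATG at 3, stop TAA at 9 → 9 nt; ATG at 18, stop TAA at 21 → 6 nt; ATG at 39, stop TAG at 42 → 6 nt.
Forward-strand max 15 nt; reverse-strand max 9 nt. The forward strand has the longer ORF.

forward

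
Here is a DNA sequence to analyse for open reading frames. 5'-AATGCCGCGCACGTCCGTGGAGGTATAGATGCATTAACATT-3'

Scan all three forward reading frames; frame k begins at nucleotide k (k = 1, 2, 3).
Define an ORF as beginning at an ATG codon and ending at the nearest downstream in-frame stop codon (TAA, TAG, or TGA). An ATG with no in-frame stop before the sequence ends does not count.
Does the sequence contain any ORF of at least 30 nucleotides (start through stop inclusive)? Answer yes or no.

Frame 1: AAT GCC GCG CAC GTC CGT GGA GGT ATA GAT GCA TTA ACA — no ATG→stop ORF.
Frame 2: ATG CCG CGC ACG TCC GTG GAG GTA TAG ATG CAT TAA CAT — ATG at 2, stop TAG at 26 → 27 nt; ATG at 29, stop TAA at 35 → 9 nt.
Frame 3: TGC CGC GCA CGT CCG TGG AGG TAT AGA TGC ATT AAC ATT — no ATG→stop ORF.
Largest ORF found is 27 nucleotides < 30, so no.

no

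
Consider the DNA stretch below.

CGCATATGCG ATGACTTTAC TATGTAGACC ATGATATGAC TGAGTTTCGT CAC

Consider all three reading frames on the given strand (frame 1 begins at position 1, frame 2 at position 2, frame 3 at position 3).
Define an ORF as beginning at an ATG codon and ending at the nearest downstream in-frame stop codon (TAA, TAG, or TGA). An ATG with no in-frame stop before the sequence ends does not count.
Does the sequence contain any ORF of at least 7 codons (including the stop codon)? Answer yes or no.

yes

Frame 1: CGC ATA TGC GAT GAC TTT ACT ATG TAG ACC ATG ATA TGA CTG AGT TTC GTC — ATG at 22, stop TAG at 25 → 6 nt; ATG at 31, stop TGA at 37 → 9 nt.
Frame 2: GCA TAT GCG ATG ACT TTA CTA TGT AGA CCA TGA TAT GAC TGA GTT TCG TCA — ATG at 11, stop TGA at 32 → 24 nt.
Frame 3: CAT ATG CGA TGA CTT TAC TAT GTA GAC CAT GAT ATG ACT GAG TTT CGT CAC — ATG at 6, stop TGA at 12 → 9 nt.
Frame 2 has an ORF of 8 codons (positions 11–34) ≥ 7, so yes.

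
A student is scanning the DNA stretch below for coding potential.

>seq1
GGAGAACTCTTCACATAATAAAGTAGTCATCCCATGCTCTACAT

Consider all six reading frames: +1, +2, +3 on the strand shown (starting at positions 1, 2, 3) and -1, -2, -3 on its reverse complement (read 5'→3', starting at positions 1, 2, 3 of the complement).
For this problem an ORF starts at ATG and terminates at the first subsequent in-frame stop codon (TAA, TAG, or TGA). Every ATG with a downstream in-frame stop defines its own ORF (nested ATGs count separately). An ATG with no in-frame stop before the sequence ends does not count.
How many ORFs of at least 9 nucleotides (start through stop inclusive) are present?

1

Reverse complement (5'→3'): ATGTAGAGCATGGGATGACTACTTTATTATGTGAAGAGTTCTCC
Frame +1: GGA GAA CTC TTC ACA TAA TAA AGT AGT CAT CCC ATG CTC TAC — no ATG→stop ORF.
Frame +2: GAG AAC TCT TCA CAT AAT AAA GTA GTC ATC CCA TGC TCT ACA — no ATG→stop ORF.
Frame +3: AGA ACT CTT CAC ATA ATA AAG TAG TCA TCC CAT GCT CTA CAT — no ATG→stop ORF.
Frame -1: ATG TAG AGC ATG GGA TGA CTA CTT TAT TAT GTG AAG AGT TCT — ATG at 1, stop TAG at 4 → 6 nt; ATG at 10, stop TGA at 16 → 9 nt.
Frame -2: TGT AGA GCA TGG GAT GAC TAC TTT ATT ATG TGA AGA GTT CTC — ATG at 29, stop TGA at 32 → 6 nt.
Frame -3: GTA GAG CAT GGG ATG ACT ACT TTA TTA TGT GAA GAG TTC TCC — no ATG→stop ORF.
ORFs ≥ 9 nucleotides: frame -1 10–18 (9 nucleotides). Count = 1.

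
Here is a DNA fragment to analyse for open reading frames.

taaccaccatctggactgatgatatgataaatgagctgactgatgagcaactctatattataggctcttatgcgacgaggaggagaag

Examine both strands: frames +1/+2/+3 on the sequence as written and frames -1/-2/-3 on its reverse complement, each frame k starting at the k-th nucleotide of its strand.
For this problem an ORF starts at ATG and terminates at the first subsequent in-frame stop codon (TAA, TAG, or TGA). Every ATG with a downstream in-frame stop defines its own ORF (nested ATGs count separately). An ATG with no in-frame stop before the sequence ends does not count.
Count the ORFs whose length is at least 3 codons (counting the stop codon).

3

Reverse complement (5'→3'): CTTCTCCTCCTCGTCGCATAAGAGCCTATAATATAGAGTTGCTCATCAGTCAGCTCATTTATCATATCATCAGTCCAGATGGTGGTTA
Frame +1: TAA CCA CCA TCT GGA CTG ATG ATA TGA TAA ATG AGC TGA CTG ATG AGC AAC TCT ATA TTA TAG GCT CTT ATG CGA CGA GGA GGA GAA — ATG at 19, stop TGA at 25 → 9 nt; ATG at 31, stop TGA at 37 → 9 nt; ATG at 43, stop TAG at 61 → 21 nt.
Frame +2: AAC CAC CAT CTG GAC TGA TGA TAT GAT AAA TGA GCT GAC TGA TGA GCA ACT CTA TAT TAT AGG CTC TTA TGC GAC GAG GAG GAG AAG — no ATG→stop ORF.
Frame +3: ACC ACC ATC TGG ACT GAT GAT ATG ATA AAT GAG CTG ACT GAT GAG CAA CTC TAT ATT ATA GGC TCT TAT GCG ACG AGG AGG AGA — no ATG→stop ORF.
Frame -1: CTT CTC CTC CTC GTC GCA TAA GAG CCT ATA ATA TAG AGT TGC TCA TCA GTC AGC TCA TTT ATC ATA TCA TCA GTC CAG ATG GTG GTT — no ATG→stop ORF.
Frame -2: TTC TCC TCC TCG TCG CAT AAG AGC CTA TAA TAT AGA GTT GCT CAT CAG TCA GCT CAT TTA TCA TAT CAT CAG TCC AGA TGG TGG TTA — no ATG→stop ORF.
Frame -3: TCT CCT CCT CGT CGC ATA AGA GCC TAT AAT ATA GAG TTG CTC ATC AGT CAG CTC ATT TAT CAT ATC ATC AGT CCA GAT GGT GGT — no ATG→stop ORF.
ORFs ≥ 3 codons: frame +1 19–27 (3 codons), frame +1 31–39 (3 codons), frame +1 43–63 (7 codons). Count = 3.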